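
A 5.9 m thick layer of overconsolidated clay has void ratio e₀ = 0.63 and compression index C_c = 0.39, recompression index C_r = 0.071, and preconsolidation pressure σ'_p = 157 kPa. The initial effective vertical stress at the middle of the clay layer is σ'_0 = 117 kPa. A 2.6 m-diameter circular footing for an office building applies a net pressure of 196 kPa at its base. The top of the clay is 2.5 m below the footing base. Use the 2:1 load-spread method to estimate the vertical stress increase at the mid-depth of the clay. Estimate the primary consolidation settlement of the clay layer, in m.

Mid-depth of clay below the footing base: z = 2.5 + 5.9/2 = 5.45 m.
Stress increase at mid-clay by the 2:1 spreading method:
Δσ ≈ qD²/(D+z)² = 196×2.6²/(2.6+5.45)² = 20.446 kPa
Final effective stress: σ'_f = 117 + 20.446 = 137.45 kPa.
σ'_f = 137.45 ≤ σ'_p = 157 kPa, so the clay remains overconsolidated and only the recompression index applies:
S_c = C_r·H/(1+e₀)·log₁₀(σ'_f/σ'_0) = 0.071×5.9/1.63×log₁₀(137.45/117)
    = 0.25699 × 0.069959 = 0.01798 m

S_c ≈ 0.018 m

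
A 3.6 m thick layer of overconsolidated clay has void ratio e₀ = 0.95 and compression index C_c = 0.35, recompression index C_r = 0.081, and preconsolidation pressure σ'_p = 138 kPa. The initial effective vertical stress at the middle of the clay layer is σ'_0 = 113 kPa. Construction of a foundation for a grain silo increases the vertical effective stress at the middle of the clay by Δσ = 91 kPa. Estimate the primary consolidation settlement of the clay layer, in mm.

S_c ≈ 123 mm

Final effective stress: σ'_f = 113 + 91 = 204 kPa.
σ'_f = 204 > σ'_p = 138 kPa, so the stress path crosses the preconsolidation pressure — recompression up to σ'_p, then virgin compression beyond:
S_c = H/(1+e₀)·[C_r·log₁₀(σ'_p/σ'_0) + C_c·log₁₀(σ'_f/σ'_p)]
    = 3.6/1.95 × [0.081×log₁₀(138/113) + 0.35×log₁₀(204/138)]
    = 1.8462 × [0.0070309 + 0.059413] = 0.1227 m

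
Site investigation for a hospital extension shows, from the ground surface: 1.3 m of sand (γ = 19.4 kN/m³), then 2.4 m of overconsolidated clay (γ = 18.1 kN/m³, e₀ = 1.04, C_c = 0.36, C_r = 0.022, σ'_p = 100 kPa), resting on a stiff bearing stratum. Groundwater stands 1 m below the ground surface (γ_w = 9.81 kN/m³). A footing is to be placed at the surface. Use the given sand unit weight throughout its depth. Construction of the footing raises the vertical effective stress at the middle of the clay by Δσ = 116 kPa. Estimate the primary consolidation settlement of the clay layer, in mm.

S_c ≈ 85.1 mm

Mid-depth of clay below the ground surface: z = 1.3 + 2.4/2 = 2.5 m.
Total vertical stress at mid-clay: σ_v = 19.4×1.3 + 18.1×1.2 = 46.94 kPa.
Pore pressure: u = 9.81×(2.5 − 1) = 14.715 kPa.
Initial effective stress: σ'_0 = σ_v − u = 46.94 − 14.715 = 32.225 kPa.
Final effective stress: σ'_f = 32.225 + 116 = 148.22 kPa.
σ'_f = 148.22 > σ'_p = 100 kPa, so the stress path crosses the preconsolidation pressure — recompression up to σ'_p, then virgin compression beyond:
S_c = H/(1+e₀)·[C_r·log₁₀(σ'_p/σ'_0) + C_c·log₁₀(σ'_f/σ'_p)]
    = 2.4/2.04 × [0.022×log₁₀(100/32.225) + 0.36×log₁₀(148.22/100)]
    = 1.1765 × [0.01082 + 0.061526] = 0.08512 m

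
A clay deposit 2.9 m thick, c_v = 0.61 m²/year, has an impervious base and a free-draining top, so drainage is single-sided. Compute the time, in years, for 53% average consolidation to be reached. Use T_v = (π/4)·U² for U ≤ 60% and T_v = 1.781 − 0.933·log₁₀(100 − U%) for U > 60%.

t ≈ 3.04 years

Drainage path length: H_d = H = 2.9 m (single drainage).
U ≤ 60%: T_v = (π/4)·U² = (π/4)×0.53² = 0.22062.
t = T_v·H_d²/c_v = 0.22062×2.9²/0.61 = 3.042 years.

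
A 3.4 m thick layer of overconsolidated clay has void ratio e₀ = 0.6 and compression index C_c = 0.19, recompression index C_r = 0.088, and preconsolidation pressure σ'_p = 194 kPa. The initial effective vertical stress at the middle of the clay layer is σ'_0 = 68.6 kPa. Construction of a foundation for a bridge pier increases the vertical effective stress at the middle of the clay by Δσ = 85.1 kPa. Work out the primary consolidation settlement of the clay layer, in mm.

S_c ≈ 65.5 mm

Final effective stress: σ'_f = 68.6 + 85.1 = 153.7 kPa.
σ'_f = 153.7 ≤ σ'_p = 194 kPa, so the clay remains overconsolidated and only the recompression index applies:
S_c = C_r·H/(1+e₀)·log₁₀(σ'_f/σ'_0) = 0.088×3.4/1.6×log₁₀(153.7/68.6)
    = 0.187 × 0.35035 = 0.06552 m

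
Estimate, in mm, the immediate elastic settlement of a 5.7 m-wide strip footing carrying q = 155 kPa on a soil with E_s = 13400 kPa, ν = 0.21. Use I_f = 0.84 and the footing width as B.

S_e ≈ 52.9 mm

Immediate (elastic) settlement: S_e = q·B·(1−ν²)/E_s · I_f.
S_e = 155 × 5.7 × (1 − 0.21²) / 13400 × 0.84
    = 155 × 5.7 × 0.9559 / 13400 × 0.84
    = 0.05294 m = 52.94 mm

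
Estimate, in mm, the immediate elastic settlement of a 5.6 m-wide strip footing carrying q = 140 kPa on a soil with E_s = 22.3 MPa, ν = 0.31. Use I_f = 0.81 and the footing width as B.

Immediate (elastic) settlement: S_e = q·B·(1−ν²)/E_s · I_f.
E_s = 22.3 MPa = 22300 kPa.
S_e = 140 × 5.6 × (1 − 0.31²) / 22300 × 0.81
    = 140 × 5.6 × 0.9039 / 22300 × 0.81
    = 0.02574 m = 25.74 mm

S_e ≈ 25.7 mm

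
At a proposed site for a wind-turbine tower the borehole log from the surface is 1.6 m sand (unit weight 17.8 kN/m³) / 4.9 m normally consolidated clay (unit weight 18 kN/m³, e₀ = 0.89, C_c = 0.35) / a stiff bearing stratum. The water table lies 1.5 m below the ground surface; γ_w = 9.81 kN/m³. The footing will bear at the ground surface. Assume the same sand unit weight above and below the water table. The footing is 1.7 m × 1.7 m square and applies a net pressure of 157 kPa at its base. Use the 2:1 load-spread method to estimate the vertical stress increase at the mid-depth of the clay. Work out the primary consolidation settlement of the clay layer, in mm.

Mid-depth of clay below the ground surface: z = 1.6 + 4.9/2 = 4.05 m.
Total vertical stress at mid-clay: σ_v = 17.8×1.6 + 18×2.45 = 72.58 kPa.
Pore pressure: u = 9.81×(4.05 − 1.5) = 25.015 kPa.
Initial effective stress: σ'_0 = σ_v − u = 72.58 − 25.015 = 47.565 kPa.
Stress increase at mid-clay by the 2:1 spreading method:
Δσ = qBL/((B+z)(L+z)) = 157×1.7×1.7/((1.7+4.05)(1.7+4.05)) = 13.723 kPa
Final effective stress: σ'_f = σ'_0 + Δσ = 47.565 + 13.723 = 61.288 kPa.
Normally consolidated clay, so the full stress increment lies on the virgin compression line:
S_c = C_c·H/(1+e₀)·log₁₀(σ'_f/σ'_0) = 0.35×4.9/(1+0.89)×log₁₀(61.288/47.565)
    = 0.90741 × 0.11009 = 0.0999 m

S_c ≈ 99.9 mm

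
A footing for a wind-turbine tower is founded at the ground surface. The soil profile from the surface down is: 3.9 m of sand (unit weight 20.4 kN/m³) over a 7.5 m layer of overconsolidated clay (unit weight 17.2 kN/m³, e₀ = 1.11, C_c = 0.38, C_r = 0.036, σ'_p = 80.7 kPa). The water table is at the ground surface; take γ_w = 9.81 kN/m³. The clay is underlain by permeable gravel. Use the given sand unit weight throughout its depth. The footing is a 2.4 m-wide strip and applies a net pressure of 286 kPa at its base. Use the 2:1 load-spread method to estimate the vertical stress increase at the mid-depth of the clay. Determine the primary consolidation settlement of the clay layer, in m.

S_c ≈ 0.32 m

Mid-depth of clay below the ground surface: z = 3.9 + 7.5/2 = 7.65 m.
Total vertical stress at mid-clay: σ_v = 20.4×3.9 + 17.2×3.75 = 144.06 kPa.
Pore pressure: u = 9.81×(7.65 − 0) = 75.047 kPa.
Initial effective stress: σ'_0 = σ_v − u = 144.06 − 75.047 = 69.013 kPa.
Stress increase at mid-clay by the 2:1 spreading method:
Δσ = qB/(B+z) = 286×2.4/(2.4+7.65) = 68.299 kPa
Final effective stress: σ'_f = 69.013 + 68.299 = 137.31 kPa.
σ'_f = 137.31 > σ'_p = 80.7 kPa, so the stress path crosses the preconsolidation pressure — recompression up to σ'_p, then virgin compression beyond:
S_c = H/(1+e₀)·[C_r·log₁₀(σ'_p/σ'_0) + C_c·log₁₀(σ'_f/σ'_p)]
    = 7.5/2.11 × [0.036×log₁₀(80.7/69.013) + 0.38×log₁₀(137.31/80.7)]
    = 3.5545 × [0.0024459 + 0.087715] = 0.3205 m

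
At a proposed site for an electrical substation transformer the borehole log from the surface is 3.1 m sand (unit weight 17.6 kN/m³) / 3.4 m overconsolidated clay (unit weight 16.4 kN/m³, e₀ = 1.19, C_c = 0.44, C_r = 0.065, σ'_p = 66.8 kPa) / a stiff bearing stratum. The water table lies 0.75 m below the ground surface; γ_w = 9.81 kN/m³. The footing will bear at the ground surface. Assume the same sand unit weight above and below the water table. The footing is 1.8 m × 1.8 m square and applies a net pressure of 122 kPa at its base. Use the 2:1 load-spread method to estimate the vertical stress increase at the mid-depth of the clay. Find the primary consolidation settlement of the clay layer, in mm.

Mid-depth of clay below the ground surface: z = 3.1 + 3.4/2 = 4.8 m.
Total vertical stress at mid-clay: σ_v = 17.6×3.1 + 16.4×1.7 = 82.44 kPa.
Pore pressure: u = 9.81×(4.8 − 0.75) = 39.73 kPa.
Initial effective stress: σ'_0 = σ_v − u = 82.44 − 39.73 = 42.71 kPa.
Stress increase at mid-clay by the 2:1 spreading method:
Δσ = qBL/((B+z)(L+z)) = 122×1.8×1.8/((1.8+4.8)(1.8+4.8)) = 9.0744 kPa
Final effective stress: σ'_f = 42.71 + 9.0744 = 51.784 kPa.
σ'_f = 51.784 ≤ σ'_p = 66.8 kPa, so the clay remains overconsolidated and only the recompression index applies:
S_c = C_r·H/(1+e₀)·log₁₀(σ'_f/σ'_0) = 0.065×3.4/2.19×log₁₀(51.784/42.71)
    = 0.10091 × 0.083666 = 0.008443 m

S_c ≈ 8.44 mm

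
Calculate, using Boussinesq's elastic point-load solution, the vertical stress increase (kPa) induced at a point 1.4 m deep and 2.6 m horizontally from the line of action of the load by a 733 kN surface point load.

Δσ_z ≈ 4.28 kPa

Boussinesq vertical stress below a point load on an elastic half-space:
Δσ_z = 3P/(2πz²) · [1 + (r/z)²]^(−5/2)
r/z = 2.6/1.4 = 1.8571; [1+(r/z)²]^(−5/2) = 0.023952.
Δσ_z = 3×733/(2π×1.4²) × 0.023952 = 178.56 × 0.023952 = 4.277 kPa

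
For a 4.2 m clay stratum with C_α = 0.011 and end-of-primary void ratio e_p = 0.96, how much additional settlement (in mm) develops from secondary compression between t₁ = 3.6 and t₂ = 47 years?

Secondary compression: S_s = C_α·H/(1+e_p)·log₁₀(t₂/t₁)
S_s = 0.011×4.2/(1+0.96)×log₁₀(47/3.6)
    = 0.02357 × 1.116 = 0.0263 m

S_s ≈ 26.3 mm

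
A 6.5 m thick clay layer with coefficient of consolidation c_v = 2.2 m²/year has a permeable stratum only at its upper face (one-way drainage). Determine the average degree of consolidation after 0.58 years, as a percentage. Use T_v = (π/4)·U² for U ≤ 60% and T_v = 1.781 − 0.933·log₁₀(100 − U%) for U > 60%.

U ≈ 19.6 %

Drainage path length: H_d = H = 6.5 m (single drainage).
T_v = c_v·t/H_d² = 2.2×0.58/6.5² = 0.030201.
T_v = 0.030201 corresponds to the U ≤ 60% branch:
U = √(4T_v/π) = 0.1961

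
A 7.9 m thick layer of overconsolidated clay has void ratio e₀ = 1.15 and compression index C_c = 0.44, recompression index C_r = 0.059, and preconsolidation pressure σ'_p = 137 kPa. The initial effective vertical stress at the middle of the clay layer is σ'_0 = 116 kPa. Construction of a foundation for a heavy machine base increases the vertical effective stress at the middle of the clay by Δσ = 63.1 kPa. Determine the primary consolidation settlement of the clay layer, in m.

Final effective stress: σ'_f = 116 + 63.1 = 179.1 kPa.
σ'_f = 179.1 > σ'_p = 137 kPa, so the stress path crosses the preconsolidation pressure — recompression up to σ'_p, then virgin compression beyond:
S_c = H/(1+e₀)·[C_r·log₁₀(σ'_p/σ'_0) + C_c·log₁₀(σ'_f/σ'_p)]
    = 7.9/2.15 × [0.059×log₁₀(137/116) + 0.44×log₁₀(179.1/137)]
    = 3.6744 × [0.0042635 + 0.051205] = 0.2038 m

S_c ≈ 0.204 m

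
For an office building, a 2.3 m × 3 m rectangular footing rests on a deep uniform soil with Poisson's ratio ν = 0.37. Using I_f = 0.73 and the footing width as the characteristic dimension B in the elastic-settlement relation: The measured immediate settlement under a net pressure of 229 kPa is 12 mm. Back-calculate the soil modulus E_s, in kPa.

S_e = q·B·(1−ν²)/E_s · I_f  ⇒  E_s = q·B·(1−ν²)·I_f / S_e.
E_s = 229 × 2.3 × 0.8631 × 0.73 / 0.012 = 27650 kPa

E_s ≈ 27700 kPa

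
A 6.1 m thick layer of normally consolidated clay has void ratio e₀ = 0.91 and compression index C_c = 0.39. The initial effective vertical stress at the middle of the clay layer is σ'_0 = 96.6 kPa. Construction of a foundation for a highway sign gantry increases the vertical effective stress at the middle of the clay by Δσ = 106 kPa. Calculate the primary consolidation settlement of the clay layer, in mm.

Final effective stress: σ'_f = σ'_0 + Δσ = 96.6 + 106 = 202.6 kPa.
Normally consolidated clay, so the full stress increment lies on the virgin compression line:
S_c = C_c·H/(1+e₀)·log₁₀(σ'_f/σ'_0) = 0.39×6.1/(1+0.91)×log₁₀(202.6/96.6)
    = 1.2455 × 0.32166 = 0.4006 m

S_c ≈ 401 mm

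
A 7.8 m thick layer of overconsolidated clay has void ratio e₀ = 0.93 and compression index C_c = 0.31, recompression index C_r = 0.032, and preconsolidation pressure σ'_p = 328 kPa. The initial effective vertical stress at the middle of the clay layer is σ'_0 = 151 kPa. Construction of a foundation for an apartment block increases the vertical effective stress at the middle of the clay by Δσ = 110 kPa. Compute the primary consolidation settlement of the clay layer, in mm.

S_c ≈ 30.7 mm

Final effective stress: σ'_f = 151 + 110 = 261 kPa.
σ'_f = 261 ≤ σ'_p = 328 kPa, so the clay remains overconsolidated and only the recompression index applies:
S_c = C_r·H/(1+e₀)·log₁₀(σ'_f/σ'_0) = 0.032×7.8/1.93×log₁₀(261/151)
    = 0.12933 × 0.23766 = 0.03074 m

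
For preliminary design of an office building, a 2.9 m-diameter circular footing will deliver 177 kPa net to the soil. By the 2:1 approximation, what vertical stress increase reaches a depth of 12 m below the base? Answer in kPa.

Δσ_z ≈ 6.71 kPa

By the 2:1 method the load spreads at 1 horizontal : 2 vertical, so at depth z the loaded area has grown by z in each plan dimension:
Δσ ≈ qD²/(D+z)² = 177×2.9²/(2.9+12)² = 6.705 kPa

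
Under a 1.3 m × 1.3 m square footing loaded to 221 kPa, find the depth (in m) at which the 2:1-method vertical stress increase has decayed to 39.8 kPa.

2:1 spreading — at depth z the loaded area has grown by z in each plan dimension:
qB²/(B+z)² = Δσ_z ⇒ z = B(√(q/Δσ_z) − 1) = 1.3×(√(221/39.8) − 1) = 1.763 m

z ≈ 1.76 m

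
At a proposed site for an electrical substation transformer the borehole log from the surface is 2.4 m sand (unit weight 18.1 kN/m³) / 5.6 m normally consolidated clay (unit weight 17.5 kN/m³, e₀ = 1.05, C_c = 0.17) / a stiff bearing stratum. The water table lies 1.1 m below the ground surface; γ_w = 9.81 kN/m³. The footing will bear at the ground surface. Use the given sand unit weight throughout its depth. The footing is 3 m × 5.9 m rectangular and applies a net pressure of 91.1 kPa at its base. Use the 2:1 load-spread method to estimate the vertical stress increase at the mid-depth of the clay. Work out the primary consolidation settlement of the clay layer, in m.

Mid-depth of clay below the ground surface: z = 2.4 + 5.6/2 = 5.2 m.
Total vertical stress at mid-clay: σ_v = 18.1×2.4 + 17.5×2.8 = 92.44 kPa.
Pore pressure: u = 9.81×(5.2 − 1.1) = 40.221 kPa.
Initial effective stress: σ'_0 = σ_v − u = 92.44 − 40.221 = 52.219 kPa.
Stress increase at mid-clay by the 2:1 spreading method:
Δσ = qBL/((B+z)(L+z)) = 91.1×3×5.9/((3+5.2)(5.9+5.2)) = 17.716 kPa
Final effective stress: σ'_f = σ'_0 + Δσ = 52.219 + 17.716 = 69.935 kPa.
Normally consolidated clay, so the full stress increment lies on the virgin compression line:
S_c = C_c·H/(1+e₀)·log₁₀(σ'_f/σ'_0) = 0.17×5.6/(1+1.05)×log₁₀(69.935/52.219)
    = 0.46439 × 0.12687 = 0.05892 m

S_c ≈ 0.0589 m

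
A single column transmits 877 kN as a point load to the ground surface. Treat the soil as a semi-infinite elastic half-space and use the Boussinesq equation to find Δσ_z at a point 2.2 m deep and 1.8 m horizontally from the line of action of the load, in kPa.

Δσ_z ≈ 24 kPa

Boussinesq vertical stress below a point load on an elastic half-space:
Δσ_z = 3P/(2πz²) · [1 + (r/z)²]^(−5/2)
r/z = 1.8/2.2 = 0.81818; [1+(r/z)²]^(−5/2) = 0.27771.
Δσ_z = 3×877/(2π×2.2²) × 0.27771 = 86.516 × 0.27771 = 24.03 kPa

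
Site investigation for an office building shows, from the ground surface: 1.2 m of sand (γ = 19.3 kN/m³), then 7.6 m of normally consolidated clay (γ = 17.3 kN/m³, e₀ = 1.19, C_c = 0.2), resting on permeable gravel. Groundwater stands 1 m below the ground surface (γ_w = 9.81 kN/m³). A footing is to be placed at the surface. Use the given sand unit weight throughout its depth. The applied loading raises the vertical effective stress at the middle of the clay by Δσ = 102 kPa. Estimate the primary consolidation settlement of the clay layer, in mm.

S_c ≈ 337 mm

Mid-depth of clay below the ground surface: z = 1.2 + 7.6/2 = 5 m.
Total vertical stress at mid-clay: σ_v = 19.3×1.2 + 17.3×3.8 = 88.9 kPa.
Pore pressure: u = 9.81×(5 − 1) = 39.24 kPa.
Initial effective stress: σ'_0 = σ_v − u = 88.9 − 39.24 = 49.66 kPa.
Final effective stress: σ'_f = σ'_0 + Δσ = 49.66 + 102 = 151.66 kPa.
Normally consolidated clay, so the full stress increment lies on the virgin compression line:
S_c = C_c·H/(1+e₀)·log₁₀(σ'_f/σ'_0) = 0.2×7.6/(1+1.19)×log₁₀(151.66/49.66)
    = 0.69406 × 0.48486 = 0.3365 m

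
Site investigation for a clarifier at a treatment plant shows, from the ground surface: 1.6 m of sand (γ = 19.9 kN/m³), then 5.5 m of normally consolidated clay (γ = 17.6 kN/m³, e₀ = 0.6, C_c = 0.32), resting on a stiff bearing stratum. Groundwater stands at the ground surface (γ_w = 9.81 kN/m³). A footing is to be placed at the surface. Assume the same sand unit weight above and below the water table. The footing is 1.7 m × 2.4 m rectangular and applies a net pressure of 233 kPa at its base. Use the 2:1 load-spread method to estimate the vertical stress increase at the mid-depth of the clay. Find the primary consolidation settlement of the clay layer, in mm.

S_c ≈ 230 mm

Mid-depth of clay below the ground surface: z = 1.6 + 5.5/2 = 4.35 m.
Total vertical stress at mid-clay: σ_v = 19.9×1.6 + 17.6×2.75 = 80.24 kPa.
Pore pressure: u = 9.81×(4.35 − 0) = 42.673 kPa.
Initial effective stress: σ'_0 = σ_v − u = 80.24 − 42.673 = 37.567 kPa.
Stress increase at mid-clay by the 2:1 spreading method:
Δσ = qBL/((B+z)(L+z)) = 233×1.7×2.4/((1.7+4.35)(2.4+4.35)) = 23.279 kPa
Final effective stress: σ'_f = σ'_0 + Δσ = 37.567 + 23.279 = 60.846 kPa.
Normally consolidated clay, so the full stress increment lies on the virgin compression line:
S_c = C_c·H/(1+e₀)·log₁₀(σ'_f/σ'_0) = 0.32×5.5/(1+0.6)×log₁₀(60.846/37.567)
    = 1.1 × 0.20943 = 0.2304 m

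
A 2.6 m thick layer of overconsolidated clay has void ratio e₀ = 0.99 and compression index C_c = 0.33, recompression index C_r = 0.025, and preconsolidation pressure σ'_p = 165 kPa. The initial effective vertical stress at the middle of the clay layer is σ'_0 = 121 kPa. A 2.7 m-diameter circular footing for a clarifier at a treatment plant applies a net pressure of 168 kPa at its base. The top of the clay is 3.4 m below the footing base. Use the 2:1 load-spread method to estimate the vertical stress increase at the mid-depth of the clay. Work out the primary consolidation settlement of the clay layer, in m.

Mid-depth of clay below the footing base: z = 3.4 + 2.6/2 = 4.7 m.
Stress increase at mid-clay by the 2:1 spreading method:
Δσ ≈ qD²/(D+z)² = 168×2.7²/(2.7+4.7)² = 22.365 kPa
Final effective stress: σ'_f = 121 + 22.365 = 143.37 kPa.
σ'_f = 143.37 ≤ σ'_p = 165 kPa, so the clay remains overconsolidated and only the recompression index applies:
S_c = C_r·H/(1+e₀)·log₁₀(σ'_f/σ'_0) = 0.025×2.6/1.99×log₁₀(143.37/121)
    = 0.032663 × 0.073673 = 0.002406 m

S_c ≈ 0.00241 m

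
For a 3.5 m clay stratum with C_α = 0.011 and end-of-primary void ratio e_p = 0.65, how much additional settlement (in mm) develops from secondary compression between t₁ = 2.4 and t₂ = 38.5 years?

Secondary compression: S_s = C_α·H/(1+e_p)·log₁₀(t₂/t₁)
S_s = 0.011×3.5/(1+0.65)×log₁₀(38.5/2.4)
    = 0.02333 × 1.205 = 0.02812 m

S_s ≈ 28.1 mm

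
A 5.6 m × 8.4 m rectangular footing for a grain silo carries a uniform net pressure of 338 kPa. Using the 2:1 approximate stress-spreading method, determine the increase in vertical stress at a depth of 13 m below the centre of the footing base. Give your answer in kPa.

By the 2:1 method the load spreads at 1 horizontal : 2 vertical, so at depth z the loaded area has grown by z in each plan dimension:
Δσ = qBL/((B+z)(L+z)) = 338×5.6×8.4/((5.6+13)(8.4+13)) = 39.945 kPa

Δσ_z ≈ 39.9 kPa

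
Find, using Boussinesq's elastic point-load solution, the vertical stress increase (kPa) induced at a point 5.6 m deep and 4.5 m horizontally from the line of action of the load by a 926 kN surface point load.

Boussinesq vertical stress below a point load on an elastic half-space:
Δσ_z = 3P/(2πz²) · [1 + (r/z)²]^(−5/2)
r/z = 4.5/5.6 = 0.80357; [1+(r/z)²]^(−5/2) = 0.28781.
Δσ_z = 3×926/(2π×5.6²) × 0.28781 = 14.099 × 0.28781 = 4.058 kPa

Δσ_z ≈ 4.06 kPa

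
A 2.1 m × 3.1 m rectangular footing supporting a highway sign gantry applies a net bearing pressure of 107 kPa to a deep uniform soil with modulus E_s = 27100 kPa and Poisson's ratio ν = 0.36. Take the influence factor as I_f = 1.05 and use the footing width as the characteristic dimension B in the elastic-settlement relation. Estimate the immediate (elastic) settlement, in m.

Immediate (elastic) settlement: S_e = q·B·(1−ν²)/E_s · I_f.
S_e = 107 × 2.1 × (1 − 0.36²) / 27100 × 1.05
    = 107 × 2.1 × 0.8704 / 27100 × 1.05
    = 0.007578 m

S_e ≈ 0.00758 m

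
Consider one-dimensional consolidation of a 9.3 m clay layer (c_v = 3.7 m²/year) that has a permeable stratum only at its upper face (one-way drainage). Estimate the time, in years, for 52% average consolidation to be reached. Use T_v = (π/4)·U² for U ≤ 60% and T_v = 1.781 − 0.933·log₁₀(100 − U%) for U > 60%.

t ≈ 4.96 years

Drainage path length: H_d = H = 9.3 m (single drainage).
U ≤ 60%: T_v = (π/4)·U² = (π/4)×0.52² = 0.21237.
t = T_v·H_d²/c_v = 0.21237×9.3²/3.7 = 4.964 years.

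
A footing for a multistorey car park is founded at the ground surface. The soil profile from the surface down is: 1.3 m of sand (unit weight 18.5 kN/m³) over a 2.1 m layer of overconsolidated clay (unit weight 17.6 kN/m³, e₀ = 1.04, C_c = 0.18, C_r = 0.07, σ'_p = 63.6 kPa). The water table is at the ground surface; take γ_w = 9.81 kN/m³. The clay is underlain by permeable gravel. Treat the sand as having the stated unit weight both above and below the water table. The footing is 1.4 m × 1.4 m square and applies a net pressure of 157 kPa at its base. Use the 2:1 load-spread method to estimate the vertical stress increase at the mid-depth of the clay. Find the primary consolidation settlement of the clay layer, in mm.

Mid-depth of clay below the ground surface: z = 1.3 + 2.1/2 = 2.35 m.
Total vertical stress at mid-clay: σ_v = 18.5×1.3 + 17.6×1.05 = 42.53 kPa.
Pore pressure: u = 9.81×(2.35 − 0) = 23.054 kPa.
Initial effective stress: σ'_0 = σ_v − u = 42.53 − 23.054 = 19.476 kPa.
Stress increase at mid-clay by the 2:1 spreading method:
Δσ = qBL/((B+z)(L+z)) = 157×1.4×1.4/((1.4+2.35)(1.4+2.35)) = 21.882 kPa
Final effective stress: σ'_f = 19.476 + 21.882 = 41.358 kPa.
σ'_f = 41.358 ≤ σ'_p = 63.6 kPa, so the clay remains overconsolidated and only the recompression index applies:
S_c = C_r·H/(1+e₀)·log₁₀(σ'_f/σ'_0) = 0.07×2.1/2.04×log₁₀(41.358/19.476)
    = 0.072058 × 0.32706 = 0.02357 m

S_c ≈ 23.6 mm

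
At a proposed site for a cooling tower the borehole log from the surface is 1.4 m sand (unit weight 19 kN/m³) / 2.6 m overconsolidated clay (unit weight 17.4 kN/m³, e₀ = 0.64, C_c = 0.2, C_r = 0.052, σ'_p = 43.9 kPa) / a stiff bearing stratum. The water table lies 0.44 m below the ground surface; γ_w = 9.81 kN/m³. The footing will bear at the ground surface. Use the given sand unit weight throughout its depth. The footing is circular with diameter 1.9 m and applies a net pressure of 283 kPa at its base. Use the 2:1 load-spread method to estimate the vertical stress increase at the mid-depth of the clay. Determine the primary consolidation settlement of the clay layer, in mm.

S_c ≈ 91.7 mm

Mid-depth of clay below the ground surface: z = 1.4 + 2.6/2 = 2.7 m.
Total vertical stress at mid-clay: σ_v = 19×1.4 + 17.4×1.3 = 49.22 kPa.
Pore pressure: u = 9.81×(2.7 − 0.44) = 22.171 kPa.
Initial effective stress: σ'_0 = σ_v − u = 49.22 − 22.171 = 27.049 kPa.
Stress increase at mid-clay by the 2:1 spreading method:
Δσ ≈ qD²/(D+z)² = 283×1.9²/(1.9+2.7)² = 48.281 kPa
Final effective stress: σ'_f = 27.049 + 48.281 = 75.33 kPa.
σ'_f = 75.33 > σ'_p = 43.9 kPa, so the stress path crosses the preconsolidation pressure — recompression up to σ'_p, then virgin compression beyond:
S_c = H/(1+e₀)·[C_r·log₁₀(σ'_p/σ'_0) + C_c·log₁₀(σ'_f/σ'_p)]
    = 2.6/1.64 × [0.052×log₁₀(43.9/27.049) + 0.2×log₁₀(75.33/43.9)]
    = 1.5854 × [0.010936 + 0.046901] = 0.09169 m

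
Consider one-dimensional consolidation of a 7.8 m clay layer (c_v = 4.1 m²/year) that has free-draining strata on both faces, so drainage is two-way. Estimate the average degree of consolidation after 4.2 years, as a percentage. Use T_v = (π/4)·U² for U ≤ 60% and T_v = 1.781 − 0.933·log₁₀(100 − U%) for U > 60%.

Drainage path length: H_d = H/2 = 3.9 m (double drainage).
T_v = c_v·t/H_d² = 4.1×4.2/3.9² = 1.1321.
T_v = 1.1321 corresponds to the U > 60% branch:
U = 1 − 10^((1.781 − T_v)/0.933)/100 = 0.9504

U ≈ 95 %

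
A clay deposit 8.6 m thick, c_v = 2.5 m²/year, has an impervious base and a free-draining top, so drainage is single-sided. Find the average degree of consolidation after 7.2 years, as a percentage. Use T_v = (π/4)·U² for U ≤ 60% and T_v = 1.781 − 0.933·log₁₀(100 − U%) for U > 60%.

U ≈ 55.7 %

Drainage path length: H_d = H = 8.6 m (single drainage).
T_v = c_v·t/H_d² = 2.5×7.2/8.6² = 0.24337.
T_v = 0.24337 corresponds to the U ≤ 60% branch:
U = √(4T_v/π) = 0.5567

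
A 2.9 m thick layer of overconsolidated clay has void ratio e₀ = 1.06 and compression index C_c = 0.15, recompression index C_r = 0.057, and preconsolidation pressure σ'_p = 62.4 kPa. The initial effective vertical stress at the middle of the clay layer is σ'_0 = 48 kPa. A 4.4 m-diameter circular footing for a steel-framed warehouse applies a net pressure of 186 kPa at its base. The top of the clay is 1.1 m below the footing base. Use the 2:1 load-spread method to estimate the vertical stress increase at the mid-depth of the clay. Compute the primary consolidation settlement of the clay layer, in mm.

Mid-depth of clay below the footing base: z = 1.1 + 2.9/2 = 2.55 m.
Stress increase at mid-clay by the 2:1 spreading method:
Δσ ≈ qD²/(D+z)² = 186×4.4²/(4.4+2.55)² = 74.55 kPa
Final effective stress: σ'_f = 48 + 74.55 = 122.55 kPa.
σ'_f = 122.55 > σ'_p = 62.4 kPa, so the stress path crosses the preconsolidation pressure — recompression up to σ'_p, then virgin compression beyond:
S_c = H/(1+e₀)·[C_r·log₁₀(σ'_p/σ'_0) + C_c·log₁₀(σ'_f/σ'_p)]
    = 2.9/2.06 × [0.057×log₁₀(62.4/48) + 0.15×log₁₀(122.55/62.4)]
    = 1.4078 × [0.0064948 + 0.043969] = 0.07104 m

S_c ≈ 71 mm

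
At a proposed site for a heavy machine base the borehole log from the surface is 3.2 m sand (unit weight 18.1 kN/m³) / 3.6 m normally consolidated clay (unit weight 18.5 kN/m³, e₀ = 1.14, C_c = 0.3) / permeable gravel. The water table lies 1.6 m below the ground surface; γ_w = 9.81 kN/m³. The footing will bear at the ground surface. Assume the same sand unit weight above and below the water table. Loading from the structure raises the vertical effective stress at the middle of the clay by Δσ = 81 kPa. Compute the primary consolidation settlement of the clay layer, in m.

Mid-depth of clay below the ground surface: z = 3.2 + 3.6/2 = 5 m.
Total vertical stress at mid-clay: σ_v = 18.1×3.2 + 18.5×1.8 = 91.22 kPa.
Pore pressure: u = 9.81×(5 − 1.6) = 33.354 kPa.
Initial effective stress: σ'_0 = σ_v − u = 91.22 − 33.354 = 57.866 kPa.
Final effective stress: σ'_f = σ'_0 + Δσ = 57.866 + 81 = 138.87 kPa.
Normally consolidated clay, so the full stress increment lies on the virgin compression line:
S_c = C_c·H/(1+e₀)·log₁₀(σ'_f/σ'_0) = 0.3×3.6/(1+1.14)×log₁₀(138.87/57.866)
    = 0.50467 × 0.38018 = 0.1919 m

S_c ≈ 0.192 m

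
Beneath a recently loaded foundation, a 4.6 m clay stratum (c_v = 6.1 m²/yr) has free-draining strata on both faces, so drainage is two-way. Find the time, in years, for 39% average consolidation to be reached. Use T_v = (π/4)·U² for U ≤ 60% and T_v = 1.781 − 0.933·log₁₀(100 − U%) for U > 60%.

Drainage path length: H_d = H/2 = 2.3 m (double drainage).
U ≤ 60%: T_v = (π/4)·U² = (π/4)×0.39² = 0.11946.
t = T_v·H_d²/c_v = 0.11946×2.3²/6.1 = 0.1036 years.

t ≈ 0.104 years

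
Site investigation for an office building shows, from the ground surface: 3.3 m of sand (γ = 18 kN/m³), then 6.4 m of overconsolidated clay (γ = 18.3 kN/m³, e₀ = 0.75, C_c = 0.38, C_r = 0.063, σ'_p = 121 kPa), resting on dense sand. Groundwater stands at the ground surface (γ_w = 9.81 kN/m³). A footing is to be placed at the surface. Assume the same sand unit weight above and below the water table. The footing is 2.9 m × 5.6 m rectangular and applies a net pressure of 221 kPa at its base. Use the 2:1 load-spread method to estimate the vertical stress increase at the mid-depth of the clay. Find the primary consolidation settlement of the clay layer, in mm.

S_c ≈ 45.9 mm

Mid-depth of clay below the ground surface: z = 3.3 + 6.4/2 = 6.5 m.
Total vertical stress at mid-clay: σ_v = 18×3.3 + 18.3×3.2 = 117.96 kPa.
Pore pressure: u = 9.81×(6.5 − 0) = 63.765 kPa.
Initial effective stress: σ'_0 = σ_v − u = 117.96 − 63.765 = 54.195 kPa.
Stress increase at mid-clay by the 2:1 spreading method:
Δσ = qBL/((B+z)(L+z)) = 221×2.9×5.6/((2.9+6.5)(5.6+6.5)) = 31.555 kPa
Final effective stress: σ'_f = 54.195 + 31.555 = 85.75 kPa.
σ'_f = 85.75 ≤ σ'_p = 121 kPa, so the clay remains overconsolidated and only the recompression index applies:
S_c = C_r·H/(1+e₀)·log₁₀(σ'_f/σ'_0) = 0.063×6.4/1.75×log₁₀(85.75/54.195)
    = 0.2304 × 0.19927 = 0.04591 m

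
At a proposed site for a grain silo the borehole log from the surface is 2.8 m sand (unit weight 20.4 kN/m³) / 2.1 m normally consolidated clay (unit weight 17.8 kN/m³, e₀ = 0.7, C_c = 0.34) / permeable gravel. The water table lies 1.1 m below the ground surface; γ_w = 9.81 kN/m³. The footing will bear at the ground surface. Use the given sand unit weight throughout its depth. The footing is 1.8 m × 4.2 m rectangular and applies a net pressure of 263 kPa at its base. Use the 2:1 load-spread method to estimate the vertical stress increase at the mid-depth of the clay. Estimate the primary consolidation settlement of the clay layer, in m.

Mid-depth of clay below the ground surface: z = 2.8 + 2.1/2 = 3.85 m.
Total vertical stress at mid-clay: σ_v = 20.4×2.8 + 17.8×1.05 = 75.81 kPa.
Pore pressure: u = 9.81×(3.85 − 1.1) = 26.978 kPa.
Initial effective stress: σ'_0 = σ_v − u = 75.81 − 26.978 = 48.832 kPa.
Stress increase at mid-clay by the 2:1 spreading method:
Δσ = qBL/((B+z)(L+z)) = 263×1.8×4.2/((1.8+3.85)(4.2+3.85)) = 43.715 kPa
Final effective stress: σ'_f = σ'_0 + Δσ = 48.832 + 43.715 = 92.547 kPa.
Normally consolidated clay, so the full stress increment lies on the virgin compression line:
S_c = C_c·H/(1+e₀)·log₁₀(σ'_f/σ'_0) = 0.34×2.1/(1+0.7)×log₁₀(92.547/48.832)
    = 0.42 × 0.27766 = 0.1166 m

S_c ≈ 0.117 m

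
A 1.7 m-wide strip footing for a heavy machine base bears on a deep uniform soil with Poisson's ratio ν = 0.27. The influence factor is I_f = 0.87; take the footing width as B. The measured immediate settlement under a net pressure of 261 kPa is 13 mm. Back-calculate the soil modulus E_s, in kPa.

E_s ≈ 27500 kPa

S_e = q·B·(1−ν²)/E_s · I_f  ⇒  E_s = q·B·(1−ν²)·I_f / S_e.
E_s = 261 × 1.7 × 0.9271 × 0.87 / 0.013 = 27530 kPa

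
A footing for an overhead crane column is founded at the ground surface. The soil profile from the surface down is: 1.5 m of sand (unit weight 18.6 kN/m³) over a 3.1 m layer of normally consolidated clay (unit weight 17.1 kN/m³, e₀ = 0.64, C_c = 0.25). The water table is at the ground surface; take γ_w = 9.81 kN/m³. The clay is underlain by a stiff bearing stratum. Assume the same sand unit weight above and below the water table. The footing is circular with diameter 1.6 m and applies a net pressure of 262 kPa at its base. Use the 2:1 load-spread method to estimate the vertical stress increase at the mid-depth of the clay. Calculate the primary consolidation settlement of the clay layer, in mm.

S_c ≈ 168 mm

Mid-depth of clay below the ground surface: z = 1.5 + 3.1/2 = 3.05 m.
Total vertical stress at mid-clay: σ_v = 18.6×1.5 + 17.1×1.55 = 54.405 kPa.
Pore pressure: u = 9.81×(3.05 − 0) = 29.921 kPa.
Initial effective stress: σ'_0 = σ_v − u = 54.405 − 29.921 = 24.484 kPa.
Stress increase at mid-clay by the 2:1 spreading method:
Δσ ≈ qD²/(D+z)² = 262×1.6²/(1.6+3.05)² = 31.02 kPa
Final effective stress: σ'_f = σ'_0 + Δσ = 24.484 + 31.02 = 55.504 kPa.
Normally consolidated clay, so the full stress increment lies on the virgin compression line:
S_c = C_c·H/(1+e₀)·log₁₀(σ'_f/σ'_0) = 0.25×3.1/(1+0.64)×log₁₀(55.504/24.484)
    = 0.47256 × 0.35544 = 0.168 m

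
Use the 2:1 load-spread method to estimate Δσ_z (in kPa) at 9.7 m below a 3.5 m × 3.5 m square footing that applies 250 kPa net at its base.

By the 2:1 method the load spreads at 1 horizontal : 2 vertical, so at depth z the loaded area has grown by z in each plan dimension:
Δσ = qBL/((B+z)(L+z)) = 250×3.5×3.5/((3.5+9.7)(3.5+9.7)) = 17.576 kPa

Δσ_z ≈ 17.6 kPa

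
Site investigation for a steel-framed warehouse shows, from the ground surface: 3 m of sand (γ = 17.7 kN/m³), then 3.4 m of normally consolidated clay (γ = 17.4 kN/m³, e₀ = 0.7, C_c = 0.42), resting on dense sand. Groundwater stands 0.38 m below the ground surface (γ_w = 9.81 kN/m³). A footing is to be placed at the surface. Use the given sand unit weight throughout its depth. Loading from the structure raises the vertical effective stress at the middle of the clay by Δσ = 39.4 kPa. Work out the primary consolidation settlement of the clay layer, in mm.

Mid-depth of clay below the ground surface: z = 3 + 3.4/2 = 4.7 m.
Total vertical stress at mid-clay: σ_v = 17.7×3 + 17.4×1.7 = 82.68 kPa.
Pore pressure: u = 9.81×(4.7 − 0.38) = 42.379 kPa.
Initial effective stress: σ'_0 = σ_v − u = 82.68 − 42.379 = 40.301 kPa.
Final effective stress: σ'_f = σ'_0 + Δσ = 40.301 + 39.4 = 79.701 kPa.
Normally consolidated clay, so the full stress increment lies on the virgin compression line:
S_c = C_c·H/(1+e₀)·log₁₀(σ'_f/σ'_0) = 0.42×3.4/(1+0.7)×log₁₀(79.701/40.301)
    = 0.84 × 0.29615 = 0.2488 m

S_c ≈ 249 mm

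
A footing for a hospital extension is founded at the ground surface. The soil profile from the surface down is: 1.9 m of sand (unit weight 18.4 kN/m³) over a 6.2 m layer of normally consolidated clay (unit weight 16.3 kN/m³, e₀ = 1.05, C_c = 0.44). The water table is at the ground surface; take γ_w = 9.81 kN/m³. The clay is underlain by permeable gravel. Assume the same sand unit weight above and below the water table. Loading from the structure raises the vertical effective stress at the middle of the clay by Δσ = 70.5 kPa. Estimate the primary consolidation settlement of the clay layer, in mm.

S_c ≈ 622 mm

Mid-depth of clay below the ground surface: z = 1.9 + 6.2/2 = 5 m.
Total vertical stress at mid-clay: σ_v = 18.4×1.9 + 16.3×3.1 = 85.49 kPa.
Pore pressure: u = 9.81×(5 − 0) = 49.05 kPa.
Initial effective stress: σ'_0 = σ_v − u = 85.49 − 49.05 = 36.44 kPa.
Final effective stress: σ'_f = σ'_0 + Δσ = 36.44 + 70.5 = 106.94 kPa.
Normally consolidated clay, so the full stress increment lies on the virgin compression line:
S_c = C_c·H/(1+e₀)·log₁₀(σ'_f/σ'_0) = 0.44×6.2/(1+1.05)×log₁₀(106.94/36.44)
    = 1.3307 × 0.46756 = 0.6222 m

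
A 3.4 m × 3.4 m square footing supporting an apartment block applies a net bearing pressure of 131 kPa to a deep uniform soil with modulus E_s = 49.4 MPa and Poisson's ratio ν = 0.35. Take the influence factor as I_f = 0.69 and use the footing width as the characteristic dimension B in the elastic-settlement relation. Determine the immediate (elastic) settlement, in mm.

S_e ≈ 5.46 mm

Immediate (elastic) settlement: S_e = q·B·(1−ν²)/E_s · I_f.
E_s = 49.4 MPa = 49400 kPa.
S_e = 131 × 3.4 × (1 − 0.35²) / 49400 × 0.69
    = 131 × 3.4 × 0.8775 / 49400 × 0.69
    = 0.005459 m = 5.459 mm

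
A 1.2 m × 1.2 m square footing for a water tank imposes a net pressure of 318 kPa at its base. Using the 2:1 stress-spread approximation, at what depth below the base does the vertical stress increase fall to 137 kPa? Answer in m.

2:1 spreading — at depth z the loaded area has grown by z in each plan dimension:
qB²/(B+z)² = Δσ_z ⇒ z = B(√(q/Δσ_z) − 1) = 1.2×(√(318/137) − 1) = 0.6282 m

z ≈ 0.628 m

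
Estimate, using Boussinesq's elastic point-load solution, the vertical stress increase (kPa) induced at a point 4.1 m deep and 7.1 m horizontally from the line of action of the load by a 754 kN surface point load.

Boussinesq vertical stress below a point load on an elastic half-space:
Δσ_z = 3P/(2πz²) · [1 + (r/z)²]^(−5/2)
r/z = 7.1/4.1 = 1.7317; [1+(r/z)²]^(−5/2) = 0.031273.
Δσ_z = 3×754/(2π×4.1²) × 0.031273 = 21.416 × 0.031273 = 0.6697 kPa

Δσ_z ≈ 0.67 kPa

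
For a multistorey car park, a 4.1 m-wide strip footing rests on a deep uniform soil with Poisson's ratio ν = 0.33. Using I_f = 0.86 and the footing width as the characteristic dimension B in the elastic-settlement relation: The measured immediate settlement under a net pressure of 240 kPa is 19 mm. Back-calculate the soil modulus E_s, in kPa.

E_s ≈ 39700 kPa

S_e = q·B·(1−ν²)/E_s · I_f  ⇒  E_s = q·B·(1−ν²)·I_f / S_e.
E_s = 240 × 4.1 × 0.8911 × 0.86 / 0.019 = 39690 kPa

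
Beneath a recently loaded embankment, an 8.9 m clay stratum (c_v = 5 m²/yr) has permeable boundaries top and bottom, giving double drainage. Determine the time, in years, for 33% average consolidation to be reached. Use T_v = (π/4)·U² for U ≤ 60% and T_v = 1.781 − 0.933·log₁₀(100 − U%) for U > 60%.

Drainage path length: H_d = H/2 = 4.45 m (double drainage).
U ≤ 60%: T_v = (π/4)·U² = (π/4)×0.33² = 0.08553.
t = T_v·H_d²/c_v = 0.08553×4.45²/5 = 0.3387 years.

t ≈ 0.339 years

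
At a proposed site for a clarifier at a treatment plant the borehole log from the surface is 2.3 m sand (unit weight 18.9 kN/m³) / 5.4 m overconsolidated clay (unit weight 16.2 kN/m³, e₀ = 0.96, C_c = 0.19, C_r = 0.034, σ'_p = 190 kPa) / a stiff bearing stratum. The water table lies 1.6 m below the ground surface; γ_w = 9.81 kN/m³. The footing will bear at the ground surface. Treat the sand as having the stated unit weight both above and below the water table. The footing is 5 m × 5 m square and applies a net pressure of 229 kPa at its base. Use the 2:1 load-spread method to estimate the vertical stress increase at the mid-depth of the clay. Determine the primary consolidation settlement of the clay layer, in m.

S_c ≈ 0.0295 m

Mid-depth of clay below the ground surface: z = 2.3 + 5.4/2 = 5 m.
Total vertical stress at mid-clay: σ_v = 18.9×2.3 + 16.2×2.7 = 87.21 kPa.
Pore pressure: u = 9.81×(5 − 1.6) = 33.354 kPa.
Initial effective stress: σ'_0 = σ_v − u = 87.21 − 33.354 = 53.856 kPa.
Stress increase at mid-clay by the 2:1 spreading method:
Δσ = qBL/((B+z)(L+z)) = 229×5×5/((5+5)(5+5)) = 57.25 kPa
Final effective stress: σ'_f = 53.856 + 57.25 = 111.11 kPa.
σ'_f = 111.11 ≤ σ'_p = 190 kPa, so the clay remains overconsolidated and only the recompression index applies:
S_c = C_r·H/(1+e₀)·log₁₀(σ'_f/σ'_0) = 0.034×5.4/1.96×log₁₀(111.11/53.856)
    = 0.093673 × 0.31452 = 0.02946 m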